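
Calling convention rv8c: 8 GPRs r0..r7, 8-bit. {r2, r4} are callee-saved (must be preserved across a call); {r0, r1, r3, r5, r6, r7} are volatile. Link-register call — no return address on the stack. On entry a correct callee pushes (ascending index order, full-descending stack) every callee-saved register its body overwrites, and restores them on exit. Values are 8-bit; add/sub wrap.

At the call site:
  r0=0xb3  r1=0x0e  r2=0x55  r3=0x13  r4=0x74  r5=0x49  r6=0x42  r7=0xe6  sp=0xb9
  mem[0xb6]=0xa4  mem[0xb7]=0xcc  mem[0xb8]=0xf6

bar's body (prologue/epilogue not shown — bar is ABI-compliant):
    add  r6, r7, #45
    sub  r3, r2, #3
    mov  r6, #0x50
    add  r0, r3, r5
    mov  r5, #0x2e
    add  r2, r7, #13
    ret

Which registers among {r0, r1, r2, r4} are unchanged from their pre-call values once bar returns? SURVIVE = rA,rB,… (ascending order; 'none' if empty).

prologue: push r2 → mem[0xb8]=0x55, sp=0xb8
body[0] add  r6, r7, #45 → r6=0x13
body[1] sub  r3, r2, #3 → r3=0x52
body[2] mov  r6, #0x50 → r6=0x50
body[3] add  r0, r3, r5 → r0=0x9b
body[4] mov  r5, #0x2e → r5=0x2e
body[5] add  r2, r7, #13 → r2=0xf3
epilogue: pop r2=0x55, sp=0xb9
r0: caller-saved, written=True
r1: caller-saved, written=False
r2: callee-saved, written=True
r4: callee-saved, written=False

SURVIVE = r1,r2,r4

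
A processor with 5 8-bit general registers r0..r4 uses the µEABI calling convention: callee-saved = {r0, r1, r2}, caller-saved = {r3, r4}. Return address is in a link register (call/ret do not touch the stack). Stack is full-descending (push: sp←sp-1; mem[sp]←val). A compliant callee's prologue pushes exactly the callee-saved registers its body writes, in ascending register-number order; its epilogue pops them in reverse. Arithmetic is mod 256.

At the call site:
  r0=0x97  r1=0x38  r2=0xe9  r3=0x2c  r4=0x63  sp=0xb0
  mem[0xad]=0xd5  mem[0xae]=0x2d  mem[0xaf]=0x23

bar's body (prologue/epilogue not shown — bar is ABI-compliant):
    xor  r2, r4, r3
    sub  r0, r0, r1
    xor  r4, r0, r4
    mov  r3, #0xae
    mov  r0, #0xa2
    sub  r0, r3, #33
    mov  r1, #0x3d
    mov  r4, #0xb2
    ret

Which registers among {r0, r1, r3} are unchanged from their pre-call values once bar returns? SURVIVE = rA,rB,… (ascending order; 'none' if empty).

SURVIVE = r0,r1

prologue: push r0 → mem[0xaf]=0x97, sp=0xaf
prologue: push r1 → mem[0xae]=0x38, sp=0xae
prologue: push r2 → mem[0xad]=0xe9, sp=0xad
body[0] xor  r2, r4, r3 → r2=0x4f
body[1] sub  r0, r0, r1 → r0=0x5f
body[2] xor  r4, r0, r4 → r4=0x3c
body[3] mov  r3, #0xae → r3=0xae
body[4] mov  r0, #0xa2 → r0=0xa2
body[5] sub  r0, r3, #33 → r0=0x8d
body[6] mov  r1, #0x3d → r1=0x3d
body[7] mov  r4, #0xb2 → r4=0xb2
epilogue: pop r2=0xe9, sp=0xae
epilogue: pop r1=0x38, sp=0xaf
epilogue: pop r0=0x97, sp=0xb0
r0: callee-saved, written=True
r1: callee-saved, written=True
r3: caller-saved, written=True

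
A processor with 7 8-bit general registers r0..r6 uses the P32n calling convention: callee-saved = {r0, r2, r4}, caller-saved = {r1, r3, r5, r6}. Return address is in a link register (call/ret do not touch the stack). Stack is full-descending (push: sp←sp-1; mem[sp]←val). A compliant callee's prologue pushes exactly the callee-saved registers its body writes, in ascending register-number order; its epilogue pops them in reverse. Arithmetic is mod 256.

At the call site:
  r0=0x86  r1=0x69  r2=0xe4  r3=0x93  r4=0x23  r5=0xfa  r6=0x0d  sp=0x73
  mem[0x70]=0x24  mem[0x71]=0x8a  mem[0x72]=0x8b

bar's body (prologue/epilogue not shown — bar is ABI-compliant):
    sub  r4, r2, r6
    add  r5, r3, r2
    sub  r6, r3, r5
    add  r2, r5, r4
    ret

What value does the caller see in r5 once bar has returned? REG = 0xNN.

REG = 0x77

prologue: push r2 -> mem[0x72]=0xe4, sp=0x72
prologue: push r4 -> mem[0x71]=0x23, sp=0x71
body[0] sub  r4, r2, r6 -> r4=0xd7
body[1] add  r5, r3, r2 -> r5=0x77
body[2] sub  r6, r3, r5 -> r6=0x1c
body[3] add  r2, r5, r4 -> r2=0x4e
epilogue: pop r4=0x23, sp=0x72
epilogue: pop r2=0xe4, sp=0x73
r5 is caller-saved -> body value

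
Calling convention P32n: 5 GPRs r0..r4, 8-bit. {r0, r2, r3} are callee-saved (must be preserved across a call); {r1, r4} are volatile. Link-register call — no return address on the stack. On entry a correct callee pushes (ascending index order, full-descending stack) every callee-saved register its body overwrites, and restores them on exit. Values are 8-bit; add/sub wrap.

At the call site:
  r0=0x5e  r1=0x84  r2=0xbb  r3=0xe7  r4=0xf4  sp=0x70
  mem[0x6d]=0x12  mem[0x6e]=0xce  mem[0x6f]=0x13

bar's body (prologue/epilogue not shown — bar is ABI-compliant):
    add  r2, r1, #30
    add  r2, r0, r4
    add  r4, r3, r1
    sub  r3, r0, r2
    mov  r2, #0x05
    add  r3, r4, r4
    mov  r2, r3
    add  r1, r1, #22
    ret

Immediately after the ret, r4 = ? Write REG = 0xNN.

REG = 0x6b

prologue: push r2 -> mem[0x6f]=0xbb, sp=0x6f
prologue: push r3 -> mem[0x6e]=0xe7, sp=0x6e
body[0] add  r2, r1, #30 -> r2=0xa2
body[1] add  r2, r0, r4 -> r2=0x52
body[2] add  r4, r3, r1 -> r4=0x6b
body[3] sub  r3, r0, r2 -> r3=0x0c
body[4] mov  r2, #0x05 -> r2=0x05
body[5] add  r3, r4, r4 -> r3=0xd6
body[6] mov  r2, r3 -> r2=0xd6
body[7] add  r1, r1, #22 -> r1=0x9a
epilogue: pop r3=0xe7, sp=0x6f
epilogue: pop r2=0xbb, sp=0x70
r4 is caller-saved -> body value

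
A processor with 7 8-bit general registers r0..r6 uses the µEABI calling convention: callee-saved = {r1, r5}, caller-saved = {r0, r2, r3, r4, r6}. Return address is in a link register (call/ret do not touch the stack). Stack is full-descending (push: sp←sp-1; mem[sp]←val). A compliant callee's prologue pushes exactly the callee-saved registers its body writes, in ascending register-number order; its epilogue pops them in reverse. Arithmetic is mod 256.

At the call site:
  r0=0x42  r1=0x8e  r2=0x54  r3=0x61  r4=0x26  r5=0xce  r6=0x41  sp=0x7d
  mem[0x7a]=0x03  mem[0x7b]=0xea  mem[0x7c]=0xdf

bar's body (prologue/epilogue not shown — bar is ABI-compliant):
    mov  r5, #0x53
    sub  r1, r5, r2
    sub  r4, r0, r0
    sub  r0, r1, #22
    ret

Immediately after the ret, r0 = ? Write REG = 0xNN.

prologue: push r1 → mem[0x7c]=0x8e, sp=0x7c
prologue: push r5 → mem[0x7b]=0xce, sp=0x7b
body[0] mov  r5, #0x53 → r5=0x53
body[1] sub  r1, r5, r2 → r1=0xff
body[2] sub  r4, r0, r0 → r4=0x00
body[3] sub  r0, r1, #22 → r0=0xe9
epilogue: pop r5=0xce, sp=0x7c
epilogue: pop r1=0x8e, sp=0x7d
r0 is caller-saved → body value

REG = 0xe9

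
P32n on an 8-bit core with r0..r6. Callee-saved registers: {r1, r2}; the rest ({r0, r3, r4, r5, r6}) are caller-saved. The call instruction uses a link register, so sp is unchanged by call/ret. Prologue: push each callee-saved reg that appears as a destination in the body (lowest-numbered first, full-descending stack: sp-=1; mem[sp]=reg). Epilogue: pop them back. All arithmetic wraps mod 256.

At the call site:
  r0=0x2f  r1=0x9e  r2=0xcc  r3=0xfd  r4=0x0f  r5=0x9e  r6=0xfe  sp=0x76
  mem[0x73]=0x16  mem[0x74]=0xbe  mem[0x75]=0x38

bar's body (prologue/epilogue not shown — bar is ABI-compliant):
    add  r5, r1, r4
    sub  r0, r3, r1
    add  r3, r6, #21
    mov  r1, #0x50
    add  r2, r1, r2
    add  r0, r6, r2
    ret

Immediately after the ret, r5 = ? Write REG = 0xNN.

prologue: push r1 -> mem[0x75]=0x9e, sp=0x75
prologue: push r2 -> mem[0x74]=0xcc, sp=0x74
body[0] add  r5, r1, r4 -> r5=0xad
body[1] sub  r0, r3, r1 -> r0=0x5f
body[2] add  r3, r6, #21 -> r3=0x13
body[3] mov  r1, #0x50 -> r1=0x50
body[4] add  r2, r1, r2 -> r2=0x1c
body[5] add  r0, r6, r2 -> r0=0x1a
epilogue: pop r2=0xcc, sp=0x75
epilogue: pop r1=0x9e, sp=0x76
r5 is caller-saved -> body value

REG = 0xad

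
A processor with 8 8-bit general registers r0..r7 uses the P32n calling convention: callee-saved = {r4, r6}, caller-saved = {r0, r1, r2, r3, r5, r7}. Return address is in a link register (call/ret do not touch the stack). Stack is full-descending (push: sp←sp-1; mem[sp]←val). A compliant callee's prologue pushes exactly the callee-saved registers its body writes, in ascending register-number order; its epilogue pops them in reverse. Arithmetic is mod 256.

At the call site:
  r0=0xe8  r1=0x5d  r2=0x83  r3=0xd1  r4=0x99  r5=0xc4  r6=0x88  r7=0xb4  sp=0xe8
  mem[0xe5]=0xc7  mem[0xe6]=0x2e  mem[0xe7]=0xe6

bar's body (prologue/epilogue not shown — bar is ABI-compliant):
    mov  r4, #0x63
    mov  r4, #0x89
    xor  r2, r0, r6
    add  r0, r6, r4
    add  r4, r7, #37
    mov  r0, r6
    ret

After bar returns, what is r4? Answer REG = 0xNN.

prologue: push r4 -> mem[0xe7]=0x99, sp=0xe7
body[0] mov  r4, #0x63 -> r4=0x63
body[1] mov  r4, #0x89 -> r4=0x89
body[2] xor  r2, r0, r6 -> r2=0x60
body[3] add  r0, r6, r4 -> r0=0x11
body[4] add  r4, r7, #37 -> r4=0xd9
body[5] mov  r0, r6 -> r0=0x88
epilogue: pop r4=0x99, sp=0xe8
r4 is callee-saved -> restored

REG = 0x99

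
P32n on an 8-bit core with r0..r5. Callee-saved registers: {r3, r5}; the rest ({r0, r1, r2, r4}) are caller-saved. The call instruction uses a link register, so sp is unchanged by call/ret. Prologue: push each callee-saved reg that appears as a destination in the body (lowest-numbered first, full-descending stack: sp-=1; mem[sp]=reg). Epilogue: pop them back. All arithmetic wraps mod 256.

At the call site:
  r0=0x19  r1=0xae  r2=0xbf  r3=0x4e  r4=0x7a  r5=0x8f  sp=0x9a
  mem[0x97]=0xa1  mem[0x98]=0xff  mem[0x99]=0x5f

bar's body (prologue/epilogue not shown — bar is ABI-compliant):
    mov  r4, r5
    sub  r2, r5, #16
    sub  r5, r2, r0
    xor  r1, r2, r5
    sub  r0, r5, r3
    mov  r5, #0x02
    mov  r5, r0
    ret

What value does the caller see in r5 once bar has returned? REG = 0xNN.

REG = 0x8f

prologue: push r5 → mem[0x99]=0x8f, sp=0x99
body[0] mov  r4, r5 → r4=0x8f
body[1] sub  r2, r5, #16 → r2=0x7f
body[2] sub  r5, r2, r0 → r5=0x66
body[3] xor  r1, r2, r5 → r1=0x19
body[4] sub  r0, r5, r3 → r0=0x18
body[5] mov  r5, #0x02 → r5=0x02
body[6] mov  r5, r0 → r5=0x18
epilogue: pop r5=0x8f, sp=0x9a
r5 is callee-saved → restored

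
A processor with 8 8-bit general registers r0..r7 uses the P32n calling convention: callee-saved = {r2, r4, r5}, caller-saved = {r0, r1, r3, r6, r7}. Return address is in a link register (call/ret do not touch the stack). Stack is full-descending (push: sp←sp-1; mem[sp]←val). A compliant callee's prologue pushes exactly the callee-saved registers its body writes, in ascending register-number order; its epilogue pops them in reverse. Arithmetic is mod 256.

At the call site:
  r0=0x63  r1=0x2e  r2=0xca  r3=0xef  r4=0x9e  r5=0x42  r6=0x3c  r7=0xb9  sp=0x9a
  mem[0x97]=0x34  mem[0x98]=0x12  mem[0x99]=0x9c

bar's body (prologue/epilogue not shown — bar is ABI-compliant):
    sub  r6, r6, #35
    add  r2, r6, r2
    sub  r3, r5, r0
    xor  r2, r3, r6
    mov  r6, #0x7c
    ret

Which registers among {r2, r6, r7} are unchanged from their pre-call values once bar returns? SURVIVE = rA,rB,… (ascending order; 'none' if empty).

SURVIVE = r2,r7

prologue: push r2 -> mem[0x99]=0xca, sp=0x99
body[0] sub  r6, r6, #35 -> r6=0x19
body[1] add  r2, r6, r2 -> r2=0xe3
body[2] sub  r3, r5, r0 -> r3=0xdf
body[3] xor  r2, r3, r6 -> r2=0xc6
body[4] mov  r6, #0x7c -> r6=0x7c
epilogue: pop r2=0xca, sp=0x9a
r2: callee-saved, written=True
r6: caller-saved, written=True
r7: caller-saved, written=False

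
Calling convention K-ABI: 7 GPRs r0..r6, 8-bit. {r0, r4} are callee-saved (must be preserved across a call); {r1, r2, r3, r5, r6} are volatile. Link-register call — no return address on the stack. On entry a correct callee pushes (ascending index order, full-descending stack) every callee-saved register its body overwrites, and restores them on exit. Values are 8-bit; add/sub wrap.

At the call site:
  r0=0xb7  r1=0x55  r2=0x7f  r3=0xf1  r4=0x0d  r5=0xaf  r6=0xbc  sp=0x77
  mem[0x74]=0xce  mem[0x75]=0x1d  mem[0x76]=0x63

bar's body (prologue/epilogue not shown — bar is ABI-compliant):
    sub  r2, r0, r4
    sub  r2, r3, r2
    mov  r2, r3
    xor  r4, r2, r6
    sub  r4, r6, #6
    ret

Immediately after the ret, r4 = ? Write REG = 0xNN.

prologue: push r4 → mem[0x76]=0x0d, sp=0x76
body[0] sub  r2, r0, r4 → r2=0xaa
body[1] sub  r2, r3, r2 → r2=0x47
body[2] mov  r2, r3 → r2=0xf1
body[3] xor  r4, r2, r6 → r4=0x4d
body[4] sub  r4, r6, #6 → r4=0xb6
epilogue: pop r4=0x0d, sp=0x77
r4 is callee-saved → restored

REG = 0x0d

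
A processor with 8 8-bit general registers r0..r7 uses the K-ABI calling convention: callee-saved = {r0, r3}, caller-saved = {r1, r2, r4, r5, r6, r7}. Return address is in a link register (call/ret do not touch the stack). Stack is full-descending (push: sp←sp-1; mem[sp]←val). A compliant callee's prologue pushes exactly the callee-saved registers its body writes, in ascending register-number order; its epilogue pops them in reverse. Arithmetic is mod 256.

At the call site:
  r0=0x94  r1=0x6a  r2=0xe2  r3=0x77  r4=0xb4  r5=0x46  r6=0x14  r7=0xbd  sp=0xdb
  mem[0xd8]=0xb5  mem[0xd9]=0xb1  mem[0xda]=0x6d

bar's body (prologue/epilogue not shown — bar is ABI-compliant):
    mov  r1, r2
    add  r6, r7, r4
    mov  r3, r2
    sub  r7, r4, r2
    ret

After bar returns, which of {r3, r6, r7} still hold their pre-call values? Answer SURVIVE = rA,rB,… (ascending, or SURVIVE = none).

prologue: push r3 → mem[0xda]=0x77, sp=0xda
body[0] mov  r1, r2 → r1=0xe2
body[1] add  r6, r7, r4 → r6=0x71
body[2] mov  r3, r2 → r3=0xe2
body[3] sub  r7, r4, r2 → r7=0xd2
epilogue: pop r3=0x77, sp=0xdb
r3: callee-saved, written=True
r6: caller-saved, written=True
r7: caller-saved, written=True

SURVIVE = r3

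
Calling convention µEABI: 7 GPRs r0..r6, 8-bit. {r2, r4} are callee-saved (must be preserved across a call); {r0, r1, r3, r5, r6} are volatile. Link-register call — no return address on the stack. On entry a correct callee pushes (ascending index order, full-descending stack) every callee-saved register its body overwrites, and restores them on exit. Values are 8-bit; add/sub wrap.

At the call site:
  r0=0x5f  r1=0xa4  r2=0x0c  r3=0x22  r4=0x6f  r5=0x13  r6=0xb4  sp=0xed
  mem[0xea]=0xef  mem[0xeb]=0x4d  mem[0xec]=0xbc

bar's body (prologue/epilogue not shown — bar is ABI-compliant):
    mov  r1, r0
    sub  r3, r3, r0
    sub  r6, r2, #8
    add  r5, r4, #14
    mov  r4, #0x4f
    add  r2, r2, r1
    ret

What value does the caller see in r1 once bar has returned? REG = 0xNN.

prologue: push r2 → mem[0xec]=0x0c, sp=0xec
prologue: push r4 → mem[0xeb]=0x6f, sp=0xeb
body[0] mov  r1, r0 → r1=0x5f
body[1] sub  r3, r3, r0 → r3=0xc3
body[2] sub  r6, r2, #8 → r6=0x04
body[3] add  r5, r4, #14 → r5=0x7d
body[4] mov  r4, #0x4f → r4=0x4f
body[5] add  r2, r2, r1 → r2=0x6b
epilogue: pop r4=0x6f, sp=0xec
epilogue: pop r2=0x0c, sp=0xed
r1 is caller-saved → body value

REG = 0x5f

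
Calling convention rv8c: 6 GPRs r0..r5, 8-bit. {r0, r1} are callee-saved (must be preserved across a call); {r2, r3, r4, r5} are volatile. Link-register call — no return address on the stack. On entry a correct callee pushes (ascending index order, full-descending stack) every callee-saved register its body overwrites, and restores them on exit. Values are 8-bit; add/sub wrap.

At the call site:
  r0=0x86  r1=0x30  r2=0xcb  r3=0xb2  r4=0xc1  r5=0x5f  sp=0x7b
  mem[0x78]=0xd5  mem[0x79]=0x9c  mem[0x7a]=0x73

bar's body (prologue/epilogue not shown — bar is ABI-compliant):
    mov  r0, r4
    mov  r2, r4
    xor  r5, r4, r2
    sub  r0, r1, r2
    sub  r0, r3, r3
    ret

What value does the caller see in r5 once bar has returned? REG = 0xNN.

prologue: push r0 → mem[0x7a]=0x86, sp=0x7a
body[0] mov  r0, r4 → r0=0xc1
body[1] mov  r2, r4 → r2=0xc1
body[2] xor  r5, r4, r2 → r5=0x00
body[3] sub  r0, r1, r2 → r0=0x6f
body[4] sub  r0, r3, r3 → r0=0x00
epilogue: pop r0=0x86, sp=0x7b
r5 is caller-saved → body value

REG = 0x00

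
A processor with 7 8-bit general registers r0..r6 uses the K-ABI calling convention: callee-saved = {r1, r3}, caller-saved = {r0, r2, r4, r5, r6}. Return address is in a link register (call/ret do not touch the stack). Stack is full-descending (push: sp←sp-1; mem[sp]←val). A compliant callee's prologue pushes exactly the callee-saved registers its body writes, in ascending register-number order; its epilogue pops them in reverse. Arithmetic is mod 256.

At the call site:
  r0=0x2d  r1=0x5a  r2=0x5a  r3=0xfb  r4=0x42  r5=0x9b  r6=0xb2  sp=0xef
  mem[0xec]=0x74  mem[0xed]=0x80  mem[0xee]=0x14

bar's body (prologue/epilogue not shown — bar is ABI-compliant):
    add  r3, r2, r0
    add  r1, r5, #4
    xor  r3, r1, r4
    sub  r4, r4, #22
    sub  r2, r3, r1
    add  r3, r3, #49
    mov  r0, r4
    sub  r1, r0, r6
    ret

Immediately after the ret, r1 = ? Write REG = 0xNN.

REG = 0x5a

prologue: push r1 -> mem[0xee]=0x5a, sp=0xee
prologue: push r3 -> mem[0xed]=0xfb, sp=0xed
body[0] add  r3, r2, r0 -> r3=0x87
body[1] add  r1, r5, #4 -> r1=0x9f
body[2] xor  r3, r1, r4 -> r3=0xdd
body[3] sub  r4, r4, #22 -> r4=0x2c
body[4] sub  r2, r3, r1 -> r2=0x3e
body[5] add  r3, r3, #49 -> r3=0x0e
body[6] mov  r0, r4 -> r0=0x2c
body[7] sub  r1, r0, r6 -> r1=0x7a
epilogue: pop r3=0xfb, sp=0xee
epilogue: pop r1=0x5a, sp=0xef
r1 is callee-saved -> restored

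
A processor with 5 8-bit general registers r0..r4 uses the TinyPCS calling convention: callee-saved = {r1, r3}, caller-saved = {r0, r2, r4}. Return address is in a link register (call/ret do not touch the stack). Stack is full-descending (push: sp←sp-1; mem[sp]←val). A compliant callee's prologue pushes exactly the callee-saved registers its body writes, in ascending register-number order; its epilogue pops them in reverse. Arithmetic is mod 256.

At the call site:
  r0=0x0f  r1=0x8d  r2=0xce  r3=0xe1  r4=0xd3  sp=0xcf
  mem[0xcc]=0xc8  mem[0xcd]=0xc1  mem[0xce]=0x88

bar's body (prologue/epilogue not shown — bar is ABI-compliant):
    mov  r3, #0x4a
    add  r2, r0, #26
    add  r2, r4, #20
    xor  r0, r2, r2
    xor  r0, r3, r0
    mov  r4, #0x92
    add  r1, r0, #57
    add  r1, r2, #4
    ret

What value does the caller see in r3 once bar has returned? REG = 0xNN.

REG = 0xe1

prologue: push r1 → mem[0xce]=0x8d, sp=0xce
prologue: push r3 → mem[0xcd]=0xe1, sp=0xcd
body[0] mov  r3, #0x4a → r3=0x4a
body[1] add  r2, r0, #26 → r2=0x29
body[2] add  r2, r4, #20 → r2=0xe7
body[3] xor  r0, r2, r2 → r0=0x00
body[4] xor  r0, r3, r0 → r0=0x4a
body[5] mov  r4, #0x92 → r4=0x92
body[6] add  r1, r0, #57 → r1=0x83
body[7] add  r1, r2, #4 → r1=0xeb
epilogue: pop r3=0xe1, sp=0xce
epilogue: pop r1=0x8d, sp=0xcf
r3 is callee-saved → restored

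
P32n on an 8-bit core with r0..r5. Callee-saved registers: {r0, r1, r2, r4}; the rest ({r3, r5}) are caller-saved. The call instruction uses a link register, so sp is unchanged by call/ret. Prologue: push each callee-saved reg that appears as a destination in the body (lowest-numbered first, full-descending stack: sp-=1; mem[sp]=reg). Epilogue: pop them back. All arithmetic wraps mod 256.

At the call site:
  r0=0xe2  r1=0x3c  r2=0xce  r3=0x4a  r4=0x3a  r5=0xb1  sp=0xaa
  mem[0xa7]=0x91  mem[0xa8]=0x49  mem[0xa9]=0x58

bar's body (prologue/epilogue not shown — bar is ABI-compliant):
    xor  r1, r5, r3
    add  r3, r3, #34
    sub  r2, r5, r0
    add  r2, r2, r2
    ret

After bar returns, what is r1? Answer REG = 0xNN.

REG = 0x3c

prologue: push r1 -> mem[0xa9]=0x3c, sp=0xa9
prologue: push r2 -> mem[0xa8]=0xce, sp=0xa8
body[0] xor  r1, r5, r3 -> r1=0xfb
body[1] add  r3, r3, #34 -> r3=0x6c
body[2] sub  r2, r5, r0 -> r2=0xcf
body[3] add  r2, r2, r2 -> r2=0x9e
epilogue: pop r2=0xce, sp=0xa9
epilogue: pop r1=0x3c, sp=0xaa
r1 is callee-saved -> restored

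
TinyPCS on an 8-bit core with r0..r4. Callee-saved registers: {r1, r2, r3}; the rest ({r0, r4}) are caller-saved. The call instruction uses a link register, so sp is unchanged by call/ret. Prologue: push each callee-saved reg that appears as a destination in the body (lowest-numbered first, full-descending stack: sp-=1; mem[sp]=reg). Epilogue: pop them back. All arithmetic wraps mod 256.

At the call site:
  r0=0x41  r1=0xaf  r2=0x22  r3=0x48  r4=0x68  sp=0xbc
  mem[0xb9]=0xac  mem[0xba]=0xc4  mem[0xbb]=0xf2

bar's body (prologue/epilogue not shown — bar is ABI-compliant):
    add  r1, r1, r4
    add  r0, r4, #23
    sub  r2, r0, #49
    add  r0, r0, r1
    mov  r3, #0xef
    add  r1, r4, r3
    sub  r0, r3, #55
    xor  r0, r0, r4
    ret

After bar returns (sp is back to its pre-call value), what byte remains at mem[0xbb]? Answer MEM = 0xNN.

MEM = 0xaf

prologue: push r1 -> mem[0xbb]=0xaf, sp=0xbb
prologue: push r2 -> mem[0xba]=0x22, sp=0xba
prologue: push r3 -> mem[0xb9]=0x48, sp=0xb9
body[0] add  r1, r1, r4 -> r1=0x17
body[1] add  r0, r4, #23 -> r0=0x7f
body[2] sub  r2, r0, #49 -> r2=0x4e
body[3] add  r0, r0, r1 -> r0=0x96
body[4] mov  r3, #0xef -> r3=0xef
body[5] add  r1, r4, r3 -> r1=0x57
body[6] sub  r0, r3, #55 -> r0=0xb8
body[7] xor  r0, r0, r4 -> r0=0xd0
epilogue: pop r3=0x48, sp=0xba
epilogue: pop r2=0x22, sp=0xbb
epilogue: pop r1=0xaf, sp=0xbc
prologue pushed ['r1', 'r2', 'r3'] at ['0xbb', '0xba', '0xb9']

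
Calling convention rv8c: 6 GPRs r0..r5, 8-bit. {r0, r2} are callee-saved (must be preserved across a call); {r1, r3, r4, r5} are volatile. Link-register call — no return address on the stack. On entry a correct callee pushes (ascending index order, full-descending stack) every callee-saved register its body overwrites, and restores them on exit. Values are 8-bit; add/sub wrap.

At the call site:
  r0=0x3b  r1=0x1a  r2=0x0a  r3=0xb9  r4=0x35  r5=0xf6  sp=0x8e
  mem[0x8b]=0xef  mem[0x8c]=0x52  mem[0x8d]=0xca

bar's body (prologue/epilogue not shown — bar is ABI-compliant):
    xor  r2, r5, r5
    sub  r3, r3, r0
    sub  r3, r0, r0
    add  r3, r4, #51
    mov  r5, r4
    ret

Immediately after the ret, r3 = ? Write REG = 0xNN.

REG = 0x68

prologue: push r2 → mem[0x8d]=0x0a, sp=0x8d
body[0] xor  r2, r5, r5 → r2=0x00
body[1] sub  r3, r3, r0 → r3=0x7e
body[2] sub  r3, r0, r0 → r3=0x00
body[3] add  r3, r4, #51 → r3=0x68
body[4] mov  r5, r4 → r5=0x35
epilogue: pop r2=0x0a, sp=0x8e
r3 is caller-saved → body value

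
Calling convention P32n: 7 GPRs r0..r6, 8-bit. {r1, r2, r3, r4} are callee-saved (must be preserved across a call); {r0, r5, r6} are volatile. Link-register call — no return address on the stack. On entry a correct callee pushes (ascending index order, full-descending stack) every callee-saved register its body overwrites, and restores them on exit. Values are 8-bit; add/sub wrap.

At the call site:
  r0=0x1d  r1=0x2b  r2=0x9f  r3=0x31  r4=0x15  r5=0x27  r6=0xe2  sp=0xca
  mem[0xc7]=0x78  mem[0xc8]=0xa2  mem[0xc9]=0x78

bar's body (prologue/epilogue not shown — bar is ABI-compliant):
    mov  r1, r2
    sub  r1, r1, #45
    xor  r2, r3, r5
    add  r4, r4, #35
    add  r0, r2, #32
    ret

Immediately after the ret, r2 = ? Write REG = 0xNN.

prologue: push r1 -> mem[0xc9]=0x2b, sp=0xc9
prologue: push r2 -> mem[0xc8]=0x9f, sp=0xc8
prologue: push r4 -> mem[0xc7]=0x15, sp=0xc7
body[0] mov  r1, r2 -> r1=0x9f
body[1] sub  r1, r1, #45 -> r1=0x72
body[2] xor  r2, r3, r5 -> r2=0x16
body[3] add  r4, r4, #35 -> r4=0x38
body[4] add  r0, r2, #32 -> r0=0x36
epilogue: pop r4=0x15, sp=0xc8
epilogue: pop r2=0x9f, sp=0xc9
epilogue: pop r1=0x2b, sp=0xca
r2 is callee-saved -> restored

REG = 0x9f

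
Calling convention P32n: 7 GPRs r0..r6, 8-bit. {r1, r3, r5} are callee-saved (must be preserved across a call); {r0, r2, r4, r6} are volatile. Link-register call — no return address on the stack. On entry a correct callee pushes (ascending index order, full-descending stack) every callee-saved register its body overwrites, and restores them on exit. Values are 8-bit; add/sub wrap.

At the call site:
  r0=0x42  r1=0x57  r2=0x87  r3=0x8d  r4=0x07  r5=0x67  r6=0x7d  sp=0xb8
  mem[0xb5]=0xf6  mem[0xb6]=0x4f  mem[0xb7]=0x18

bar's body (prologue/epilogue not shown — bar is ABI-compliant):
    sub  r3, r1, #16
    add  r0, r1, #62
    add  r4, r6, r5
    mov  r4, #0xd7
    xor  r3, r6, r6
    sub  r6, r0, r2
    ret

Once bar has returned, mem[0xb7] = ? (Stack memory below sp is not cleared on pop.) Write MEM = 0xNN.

prologue: push r3 → mem[0xb7]=0x8d, sp=0xb7
body[0] sub  r3, r1, #16 → r3=0x47
body[1] add  r0, r1, #62 → r0=0x95
body[2] add  r4, r6, r5 → r4=0xe4
body[3] mov  r4, #0xd7 → r4=0xd7
body[4] xor  r3, r6, r6 → r3=0x00
body[5] sub  r6, r0, r2 → r6=0x0e
epilogue: pop r3=0x8d, sp=0xb8
prologue pushed ['r3'] at ['0xb7']

MEM = 0x8d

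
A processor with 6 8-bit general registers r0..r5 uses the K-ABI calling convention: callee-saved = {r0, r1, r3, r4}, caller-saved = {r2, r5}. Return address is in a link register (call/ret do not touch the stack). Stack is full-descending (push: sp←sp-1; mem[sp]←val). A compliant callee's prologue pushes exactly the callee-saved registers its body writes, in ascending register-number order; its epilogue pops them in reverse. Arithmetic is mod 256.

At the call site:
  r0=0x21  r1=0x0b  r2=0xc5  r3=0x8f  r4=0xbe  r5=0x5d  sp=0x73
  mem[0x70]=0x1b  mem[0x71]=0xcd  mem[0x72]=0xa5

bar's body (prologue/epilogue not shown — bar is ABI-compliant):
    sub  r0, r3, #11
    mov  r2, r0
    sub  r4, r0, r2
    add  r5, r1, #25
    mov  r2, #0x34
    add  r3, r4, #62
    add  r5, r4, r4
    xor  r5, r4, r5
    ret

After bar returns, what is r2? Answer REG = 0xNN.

REG = 0x34

prologue: push r0 → mem[0x72]=0x21, sp=0x72
prologue: push r3 → mem[0x71]=0x8f, sp=0x71
prologue: push r4 → mem[0x70]=0xbe, sp=0x70
body[0] sub  r0, r3, #11 → r0=0x84
body[1] mov  r2, r0 → r2=0x84
body[2] sub  r4, r0, r2 → r4=0x00
body[3] add  r5, r1, #25 → r5=0x24
body[4] mov  r2, #0x34 → r2=0x34
body[5] add  r3, r4, #62 → r3=0x3e
body[6] add  r5, r4, r4 → r5=0x00
body[7] xor  r5, r4, r5 → r5=0x00
epilogue: pop r4=0xbe, sp=0x71
epilogue: pop r3=0x8f, sp=0x72
epilogue: pop r0=0x21, sp=0x73
r2 is caller-saved → body value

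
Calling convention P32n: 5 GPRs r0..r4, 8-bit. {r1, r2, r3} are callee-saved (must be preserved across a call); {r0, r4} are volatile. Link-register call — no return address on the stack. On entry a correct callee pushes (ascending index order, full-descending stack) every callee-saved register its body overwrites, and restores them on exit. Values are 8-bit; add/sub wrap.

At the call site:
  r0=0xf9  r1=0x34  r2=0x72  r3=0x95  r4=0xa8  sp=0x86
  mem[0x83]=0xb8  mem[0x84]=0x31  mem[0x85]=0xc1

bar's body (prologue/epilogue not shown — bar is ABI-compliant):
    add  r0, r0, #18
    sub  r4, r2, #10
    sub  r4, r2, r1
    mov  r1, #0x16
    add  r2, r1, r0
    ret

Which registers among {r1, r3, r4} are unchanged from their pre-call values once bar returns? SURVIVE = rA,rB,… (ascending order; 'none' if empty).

SURVIVE = r1,r3

prologue: push r1 -> mem[0x85]=0x34, sp=0x85
prologue: push r2 -> mem[0x84]=0x72, sp=0x84
body[0] add  r0, r0, #18 -> r0=0x0b
body[1] sub  r4, r2, #10 -> r4=0x68
body[2] sub  r4, r2, r1 -> r4=0x3e
body[3] mov  r1, #0x16 -> r1=0x16
body[4] add  r2, r1, r0 -> r2=0x21
epilogue: pop r2=0x72, sp=0x85
epilogue: pop r1=0x34, sp=0x86
r1: callee-saved, written=True
r3: callee-saved, written=False
r4: caller-saved, written=True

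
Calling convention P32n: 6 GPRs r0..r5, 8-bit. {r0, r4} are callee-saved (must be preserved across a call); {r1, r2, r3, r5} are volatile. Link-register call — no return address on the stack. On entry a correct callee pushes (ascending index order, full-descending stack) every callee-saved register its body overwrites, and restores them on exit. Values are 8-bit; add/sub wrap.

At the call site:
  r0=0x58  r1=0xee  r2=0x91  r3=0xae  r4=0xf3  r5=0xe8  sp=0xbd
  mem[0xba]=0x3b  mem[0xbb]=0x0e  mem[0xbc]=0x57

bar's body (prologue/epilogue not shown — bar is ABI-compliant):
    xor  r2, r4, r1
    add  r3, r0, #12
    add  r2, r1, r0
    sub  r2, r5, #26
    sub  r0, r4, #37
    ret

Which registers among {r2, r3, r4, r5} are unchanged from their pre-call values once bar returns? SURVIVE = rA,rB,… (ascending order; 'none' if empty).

SURVIVE = r4,r5

prologue: push r0 -> mem[0xbc]=0x58, sp=0xbc
body[0] xor  r2, r4, r1 -> r2=0x1d
body[1] add  r3, r0, #12 -> r3=0x64
body[2] add  r2, r1, r0 -> r2=0x46
body[3] sub  r2, r5, #26 -> r2=0xce
body[4] sub  r0, r4, #37 -> r0=0xce
epilogue: pop r0=0x58, sp=0xbd
r2: caller-saved, written=True
r3: caller-saved, written=True
r4: callee-saved, written=False
r5: caller-saved, written=False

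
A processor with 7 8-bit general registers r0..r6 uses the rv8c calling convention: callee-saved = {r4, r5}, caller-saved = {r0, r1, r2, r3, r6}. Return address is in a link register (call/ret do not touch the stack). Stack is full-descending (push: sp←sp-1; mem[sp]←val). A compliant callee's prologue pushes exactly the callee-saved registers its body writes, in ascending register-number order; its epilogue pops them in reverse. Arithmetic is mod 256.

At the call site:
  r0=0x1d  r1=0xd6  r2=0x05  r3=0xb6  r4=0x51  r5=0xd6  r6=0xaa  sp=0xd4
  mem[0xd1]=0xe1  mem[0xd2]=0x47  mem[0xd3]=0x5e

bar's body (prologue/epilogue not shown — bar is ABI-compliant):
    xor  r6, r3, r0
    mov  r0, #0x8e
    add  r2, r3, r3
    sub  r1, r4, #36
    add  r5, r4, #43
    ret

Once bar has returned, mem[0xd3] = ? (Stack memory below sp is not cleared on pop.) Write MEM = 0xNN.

prologue: push r5 -> mem[0xd3]=0xd6, sp=0xd3
body[0] xor  r6, r3, r0 -> r6=0xab
body[1] mov  r0, #0x8e -> r0=0x8e
body[2] add  r2, r3, r3 -> r2=0x6c
body[3] sub  r1, r4, #36 -> r1=0x2d
body[4] add  r5, r4, #43 -> r5=0x7c
epilogue: pop r5=0xd6, sp=0xd4
prologue pushed ['r5'] at ['0xd3']

MEM = 0xd6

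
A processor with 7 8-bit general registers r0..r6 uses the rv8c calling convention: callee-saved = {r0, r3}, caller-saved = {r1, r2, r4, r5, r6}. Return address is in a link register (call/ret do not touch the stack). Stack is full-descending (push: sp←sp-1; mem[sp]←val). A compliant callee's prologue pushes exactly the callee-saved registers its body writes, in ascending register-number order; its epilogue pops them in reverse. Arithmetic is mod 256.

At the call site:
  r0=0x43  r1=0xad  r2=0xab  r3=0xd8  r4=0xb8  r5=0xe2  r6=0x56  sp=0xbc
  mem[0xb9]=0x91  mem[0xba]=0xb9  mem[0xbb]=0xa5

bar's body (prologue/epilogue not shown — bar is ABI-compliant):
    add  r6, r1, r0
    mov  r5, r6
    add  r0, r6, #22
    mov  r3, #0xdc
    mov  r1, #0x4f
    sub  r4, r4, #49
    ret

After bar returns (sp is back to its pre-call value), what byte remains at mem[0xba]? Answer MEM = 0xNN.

prologue: push r0 -> mem[0xbb]=0x43, sp=0xbb
prologue: push r3 -> mem[0xba]=0xd8, sp=0xba
body[0] add  r6, r1, r0 -> r6=0xf0
body[1] mov  r5, r6 -> r5=0xf0
body[2] add  r0, r6, #22 -> r0=0x06
body[3] mov  r3, #0xdc -> r3=0xdc
body[4] mov  r1, #0x4f -> r1=0x4f
body[5] sub  r4, r4, #49 -> r4=0x87
epilogue: pop r3=0xd8, sp=0xbb
epilogue: pop r0=0x43, sp=0xbc
prologue pushed ['r0', 'r3'] at ['0xbb', '0xba']

MEM = 0xd8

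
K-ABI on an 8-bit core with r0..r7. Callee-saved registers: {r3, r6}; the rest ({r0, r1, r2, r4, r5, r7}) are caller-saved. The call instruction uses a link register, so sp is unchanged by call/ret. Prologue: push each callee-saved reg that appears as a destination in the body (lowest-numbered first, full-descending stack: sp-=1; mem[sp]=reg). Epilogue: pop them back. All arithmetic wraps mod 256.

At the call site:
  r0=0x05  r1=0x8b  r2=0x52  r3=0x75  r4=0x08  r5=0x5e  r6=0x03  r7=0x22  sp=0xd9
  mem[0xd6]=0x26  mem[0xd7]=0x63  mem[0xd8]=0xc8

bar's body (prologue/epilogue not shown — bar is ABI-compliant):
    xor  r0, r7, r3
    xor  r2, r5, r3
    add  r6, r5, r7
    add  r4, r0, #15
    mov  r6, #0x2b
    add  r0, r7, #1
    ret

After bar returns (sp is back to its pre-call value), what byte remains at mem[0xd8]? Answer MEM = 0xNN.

MEM = 0x03

prologue: push r6 → mem[0xd8]=0x03, sp=0xd8
body[0] xor  r0, r7, r3 → r0=0x57
body[1] xor  r2, r5, r3 → r2=0x2b
body[2] add  r6, r5, r7 → r6=0x80
body[3] add  r4, r0, #15 → r4=0x66
body[4] mov  r6, #0x2b → r6=0x2b
body[5] add  r0, r7, #1 → r0=0x23
epilogue: pop r6=0x03, sp=0xd9
prologue pushed ['r6'] at ['0xd8']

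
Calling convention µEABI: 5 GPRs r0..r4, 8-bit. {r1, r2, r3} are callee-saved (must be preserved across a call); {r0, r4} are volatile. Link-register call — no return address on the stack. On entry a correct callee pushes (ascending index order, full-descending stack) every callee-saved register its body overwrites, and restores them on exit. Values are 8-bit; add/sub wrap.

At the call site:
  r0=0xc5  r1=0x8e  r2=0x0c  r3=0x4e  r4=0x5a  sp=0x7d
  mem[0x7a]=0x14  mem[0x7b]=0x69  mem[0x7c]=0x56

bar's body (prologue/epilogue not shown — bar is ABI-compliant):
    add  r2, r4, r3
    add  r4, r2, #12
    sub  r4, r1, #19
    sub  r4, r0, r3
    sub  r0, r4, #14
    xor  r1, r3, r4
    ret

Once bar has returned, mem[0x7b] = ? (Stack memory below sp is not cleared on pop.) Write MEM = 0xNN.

prologue: push r1 -> mem[0x7c]=0x8e, sp=0x7c
prologue: push r2 -> mem[0x7b]=0x0c, sp=0x7b
body[0] add  r2, r4, r3 -> r2=0xa8
body[1] add  r4, r2, #12 -> r4=0xb4
body[2] sub  r4, r1, #19 -> r4=0x7b
body[3] sub  r4, r0, r3 -> r4=0x77
body[4] sub  r0, r4, #14 -> r0=0x69
body[5] xor  r1, r3, r4 -> r1=0x39
epilogue: pop r2=0x0c, sp=0x7c
epilogue: pop r1=0x8e, sp=0x7d
prologue pushed ['r1', 'r2'] at ['0x7c', '0x7b']

MEM = 0x0c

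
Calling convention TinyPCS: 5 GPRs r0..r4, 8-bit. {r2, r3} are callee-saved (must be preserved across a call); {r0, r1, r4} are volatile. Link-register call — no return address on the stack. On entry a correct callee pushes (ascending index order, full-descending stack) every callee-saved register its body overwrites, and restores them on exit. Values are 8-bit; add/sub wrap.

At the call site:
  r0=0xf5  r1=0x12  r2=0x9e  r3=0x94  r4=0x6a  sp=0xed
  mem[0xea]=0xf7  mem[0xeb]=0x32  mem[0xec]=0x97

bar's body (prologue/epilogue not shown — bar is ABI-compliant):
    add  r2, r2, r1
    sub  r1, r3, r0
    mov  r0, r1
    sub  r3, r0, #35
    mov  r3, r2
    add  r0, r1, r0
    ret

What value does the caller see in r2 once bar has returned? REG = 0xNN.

prologue: push r2 → mem[0xec]=0x9e, sp=0xec
prologue: push r3 → mem[0xeb]=0x94, sp=0xeb
body[0] add  r2, r2, r1 → r2=0xb0
body[1] sub  r1, r3, r0 → r1=0x9f
body[2] mov  r0, r1 → r0=0x9f
body[3] sub  r3, r0, #35 → r3=0x7c
body[4] mov  r3, r2 → r3=0xb0
body[5] add  r0, r1, r0 → r0=0x3e
epilogue: pop r3=0x94, sp=0xec
epilogue: pop r2=0x9e, sp=0xed
r2 is callee-saved → restored

REG = 0x9e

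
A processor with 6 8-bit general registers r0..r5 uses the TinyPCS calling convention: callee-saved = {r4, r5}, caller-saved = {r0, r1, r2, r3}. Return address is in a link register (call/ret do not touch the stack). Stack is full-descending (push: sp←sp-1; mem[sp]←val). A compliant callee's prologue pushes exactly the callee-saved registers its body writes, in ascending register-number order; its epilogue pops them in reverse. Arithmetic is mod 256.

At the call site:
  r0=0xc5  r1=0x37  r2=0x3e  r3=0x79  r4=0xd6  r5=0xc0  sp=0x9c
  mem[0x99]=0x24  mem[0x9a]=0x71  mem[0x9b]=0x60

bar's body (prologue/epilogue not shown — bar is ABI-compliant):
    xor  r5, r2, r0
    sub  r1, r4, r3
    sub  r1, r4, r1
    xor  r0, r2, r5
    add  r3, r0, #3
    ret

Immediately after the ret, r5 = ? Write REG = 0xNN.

prologue: push r5 → mem[0x9b]=0xc0, sp=0x9b
body[0] xor  r5, r2, r0 → r5=0xfb
body[1] sub  r1, r4, r3 → r1=0x5d
body[2] sub  r1, r4, r1 → r1=0x79
body[3] xor  r0, r2, r5 → r0=0xc5
body[4] add  r3, r0, #3 → r3=0xc8
epilogue: pop r5=0xc0, sp=0x9c
r5 is callee-saved → restored

REG = 0xc0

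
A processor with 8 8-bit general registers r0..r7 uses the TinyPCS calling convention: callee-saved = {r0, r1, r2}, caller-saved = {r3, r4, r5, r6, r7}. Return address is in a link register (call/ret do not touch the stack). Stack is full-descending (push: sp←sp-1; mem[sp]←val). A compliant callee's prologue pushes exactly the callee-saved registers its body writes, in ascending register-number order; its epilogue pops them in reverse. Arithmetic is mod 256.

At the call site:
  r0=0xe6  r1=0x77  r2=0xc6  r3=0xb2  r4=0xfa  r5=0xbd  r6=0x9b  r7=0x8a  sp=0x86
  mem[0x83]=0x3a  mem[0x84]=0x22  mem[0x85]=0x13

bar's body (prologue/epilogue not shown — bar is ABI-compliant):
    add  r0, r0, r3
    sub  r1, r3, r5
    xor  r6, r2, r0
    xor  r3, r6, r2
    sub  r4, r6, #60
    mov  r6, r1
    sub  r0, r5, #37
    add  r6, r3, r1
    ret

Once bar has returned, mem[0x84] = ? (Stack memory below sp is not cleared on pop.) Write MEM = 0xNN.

MEM = 0x77

prologue: push r0 → mem[0x85]=0xe6, sp=0x85
prologue: push r1 → mem[0x84]=0x77, sp=0x84
body[0] add  r0, r0, r3 → r0=0x98
body[1] sub  r1, r3, r5 → r1=0xf5
body[2] xor  r6, r2, r0 → r6=0x5e
body[3] xor  r3, r6, r2 → r3=0x98
body[4] sub  r4, r6, #60 → r4=0x22
body[5] mov  r6, r1 → r6=0xf5
body[6] sub  r0, r5, #37 → r0=0x98
body[7] add  r6, r3, r1 → r6=0x8d
epilogue: pop r1=0x77, sp=0x85
epilogue: pop r0=0xe6, sp=0x86
prologue pushed ['r0', 'r1'] at ['0x85', '0x84']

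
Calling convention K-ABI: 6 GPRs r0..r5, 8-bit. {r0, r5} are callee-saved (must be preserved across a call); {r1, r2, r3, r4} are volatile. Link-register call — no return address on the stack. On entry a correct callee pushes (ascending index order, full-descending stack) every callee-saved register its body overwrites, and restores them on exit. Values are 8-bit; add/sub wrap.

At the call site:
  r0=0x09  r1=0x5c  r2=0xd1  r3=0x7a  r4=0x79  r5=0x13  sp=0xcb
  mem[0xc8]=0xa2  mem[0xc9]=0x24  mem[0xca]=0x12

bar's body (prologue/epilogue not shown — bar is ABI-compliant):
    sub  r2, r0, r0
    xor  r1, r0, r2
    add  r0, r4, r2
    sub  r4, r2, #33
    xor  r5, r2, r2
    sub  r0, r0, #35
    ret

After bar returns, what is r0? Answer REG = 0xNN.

REG = 0x09

prologue: push r0 → mem[0xca]=0x09, sp=0xca
prologue: push r5 → mem[0xc9]=0x13, sp=0xc9
body[0] sub  r2, r0, r0 → r2=0x00
body[1] xor  r1, r0, r2 → r1=0x09
body[2] add  r0, r4, r2 → r0=0x79
body[3] sub  r4, r2, #33 → r4=0xdf
body[4] xor  r5, r2, r2 → r5=0x00
body[5] sub  r0, r0, #35 → r0=0x56
epilogue: pop r5=0x13, sp=0xca
epilogue: pop r0=0x09, sp=0xcb
r0 is callee-saved → restored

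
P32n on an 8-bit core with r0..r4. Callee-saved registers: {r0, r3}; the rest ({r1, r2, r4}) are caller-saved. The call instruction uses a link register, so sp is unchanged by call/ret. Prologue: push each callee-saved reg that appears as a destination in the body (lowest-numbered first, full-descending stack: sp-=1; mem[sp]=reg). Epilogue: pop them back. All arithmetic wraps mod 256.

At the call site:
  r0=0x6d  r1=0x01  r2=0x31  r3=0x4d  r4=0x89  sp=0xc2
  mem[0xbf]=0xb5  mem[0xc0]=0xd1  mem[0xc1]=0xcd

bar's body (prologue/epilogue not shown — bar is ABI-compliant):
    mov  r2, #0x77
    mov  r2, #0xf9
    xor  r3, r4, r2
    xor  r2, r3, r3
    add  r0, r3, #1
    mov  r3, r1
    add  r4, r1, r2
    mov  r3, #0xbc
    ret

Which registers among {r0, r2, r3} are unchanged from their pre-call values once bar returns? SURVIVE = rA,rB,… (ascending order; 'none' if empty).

SURVIVE = r0,r3

prologue: push r0 → mem[0xc1]=0x6d, sp=0xc1
prologue: push r3 → mem[0xc0]=0x4d, sp=0xc0
body[0] mov  r2, #0x77 → r2=0x77
body[1] mov  r2, #0xf9 → r2=0xf9
body[2] xor  r3, r4, r2 → r3=0x70
body[3] xor  r2, r3, r3 → r2=0x00
body[4] add  r0, r3, #1 → r0=0x71
body[5] mov  r3, r1 → r3=0x01
body[6] add  r4, r1, r2 → r4=0x01
body[7] mov  r3, #0xbc → r3=0xbc
epilogue: pop r3=0x4d, sp=0xc1
epilogue: pop r0=0x6d, sp=0xc2
r0: callee-saved, written=True
r2: caller-saved, written=True
r3: callee-saved, written=True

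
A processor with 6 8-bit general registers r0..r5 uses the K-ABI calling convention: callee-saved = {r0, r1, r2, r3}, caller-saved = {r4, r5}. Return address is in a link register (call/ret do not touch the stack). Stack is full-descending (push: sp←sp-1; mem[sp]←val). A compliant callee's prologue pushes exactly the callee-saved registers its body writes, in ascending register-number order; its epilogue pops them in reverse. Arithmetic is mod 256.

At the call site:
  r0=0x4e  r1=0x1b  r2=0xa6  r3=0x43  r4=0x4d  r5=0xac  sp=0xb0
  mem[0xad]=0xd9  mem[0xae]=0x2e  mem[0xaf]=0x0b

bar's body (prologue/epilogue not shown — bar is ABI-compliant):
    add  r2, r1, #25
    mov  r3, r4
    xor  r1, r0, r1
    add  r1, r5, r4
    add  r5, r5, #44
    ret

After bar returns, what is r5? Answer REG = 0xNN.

prologue: push r1 -> mem[0xaf]=0x1b, sp=0xaf
prologue: push r2 -> mem[0xae]=0xa6, sp=0xae
prologue: push r3 -> mem[0xad]=0x43, sp=0xad
body[0] add  r2, r1, #25 -> r2=0x34
body[1] mov  r3, r4 -> r3=0x4d
body[2] xor  r1, r0, r1 -> r1=0x55
body[3] add  r1, r5, r4 -> r1=0xf9
body[4] add  r5, r5, #44 -> r5=0xd8
epilogue: pop r3=0x43, sp=0xae
epilogue: pop r2=0xa6, sp=0xaf
epilogue: pop r1=0x1b, sp=0xb0
r5 is caller-saved -> body value

REG = 0xd8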